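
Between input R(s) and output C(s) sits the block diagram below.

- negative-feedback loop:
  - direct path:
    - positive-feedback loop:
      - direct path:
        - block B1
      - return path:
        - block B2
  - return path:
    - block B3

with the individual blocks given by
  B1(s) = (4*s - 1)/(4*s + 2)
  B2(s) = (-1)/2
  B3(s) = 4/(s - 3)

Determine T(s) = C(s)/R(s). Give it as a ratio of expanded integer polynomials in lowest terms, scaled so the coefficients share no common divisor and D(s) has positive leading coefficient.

Step 1. feedback reduction of B1, B2; result (8*s - 2)/(12*s + 3)
Step 2. close the feedback loop around [B1/(1-B1*B2)], B3, giving the overall T(s)

Final answer: (8*s^2 - 26*s + 6)/(12*s^2 - s - 17)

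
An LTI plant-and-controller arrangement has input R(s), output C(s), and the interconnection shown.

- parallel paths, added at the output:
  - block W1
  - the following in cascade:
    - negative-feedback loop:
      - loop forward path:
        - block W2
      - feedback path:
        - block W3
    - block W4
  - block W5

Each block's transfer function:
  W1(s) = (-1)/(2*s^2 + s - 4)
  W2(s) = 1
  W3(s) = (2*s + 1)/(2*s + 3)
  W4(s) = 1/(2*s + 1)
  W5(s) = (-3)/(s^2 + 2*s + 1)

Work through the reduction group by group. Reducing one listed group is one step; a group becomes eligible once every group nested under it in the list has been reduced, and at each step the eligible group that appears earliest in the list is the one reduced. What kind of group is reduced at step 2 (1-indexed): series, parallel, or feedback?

Reducing step by step:

1. close the feedback loop around W2, W3
2. cascade [W2/(1+W2*W3)], W4
3. add W1, ([W2/(1+W2*W3)]*W4), W5 (parallel)
At step 2 the group reduced is series.

Answer: series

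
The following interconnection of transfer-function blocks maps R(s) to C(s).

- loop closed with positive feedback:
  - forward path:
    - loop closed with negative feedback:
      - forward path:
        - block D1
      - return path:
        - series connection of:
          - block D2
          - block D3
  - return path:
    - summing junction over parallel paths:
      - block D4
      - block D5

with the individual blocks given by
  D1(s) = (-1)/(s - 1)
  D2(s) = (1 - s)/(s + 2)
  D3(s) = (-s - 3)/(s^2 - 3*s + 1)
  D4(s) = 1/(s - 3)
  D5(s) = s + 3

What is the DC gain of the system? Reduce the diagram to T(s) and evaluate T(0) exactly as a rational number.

First reduce the diagram to T(s).

1. reduce the series chain D2, D3: (s^2 + 2*s - 3)/(s^3 - s^2 - 5*s + 2)
2. collapse the loop (D1 forward, (D2*D3) return): (-s^3 + s^2 + 5*s - 2)/(s^4 - 2*s^3 - 5*s^2 + 5*s + 1)
3. sum the parallel branches D4, D5: (s^2 - 8)/(s - 3)
4. collapse the loop ([D1/(1+D1*(D2*D3))] forward, (D4+D5) return): (-s^4 + 4*s^3 + 2*s^2 - 17*s + 6)/(2*s^5 - 6*s^4 - 12*s^3 + 30*s^2 + 26*s - 19)
Step 4 gives the overall T(s). Then T(0) = 6/(-19) = -6/19.

Answer: -6/19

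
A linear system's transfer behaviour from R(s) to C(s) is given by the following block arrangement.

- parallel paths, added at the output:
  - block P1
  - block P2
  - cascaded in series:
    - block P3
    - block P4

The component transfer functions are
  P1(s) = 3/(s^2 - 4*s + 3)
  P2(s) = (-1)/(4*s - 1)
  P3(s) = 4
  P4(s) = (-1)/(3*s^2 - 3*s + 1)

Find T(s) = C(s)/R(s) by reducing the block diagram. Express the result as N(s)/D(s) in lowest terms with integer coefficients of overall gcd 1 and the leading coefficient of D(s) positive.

Answer: (-3*s^4 + 35*s^3 + s^2 - 30*s + 6)/(12*s^5 - 63*s^4 + 103*s^3 - 74*s^2 + 25*s - 3)

Working:
1. reduce the series chain P3, P4: (-4)/(3*s^2 - 3*s + 1)
2. sum the parallel branches P1, P2, (P3*P4) - this is the overall T(s), already in the required normalized form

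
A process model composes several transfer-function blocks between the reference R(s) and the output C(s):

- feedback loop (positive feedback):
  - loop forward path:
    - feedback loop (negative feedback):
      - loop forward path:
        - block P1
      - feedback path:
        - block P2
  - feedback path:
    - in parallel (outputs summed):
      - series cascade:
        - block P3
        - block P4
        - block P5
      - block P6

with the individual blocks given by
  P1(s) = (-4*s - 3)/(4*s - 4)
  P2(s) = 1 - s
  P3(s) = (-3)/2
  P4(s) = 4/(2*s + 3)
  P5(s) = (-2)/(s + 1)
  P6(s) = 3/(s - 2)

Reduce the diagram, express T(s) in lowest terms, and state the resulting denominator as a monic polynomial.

Step 1. collapse the loop (P1 forward, P2 return) = (-4*s - 3)/(4*s^2 + 3*s - 7)
Step 2. multiply P3, P4, P5 (series) = 12/(2*s^2 + 5*s + 3)
Step 3. add (P3*P4*P5), P6 (parallel) = (6*s^2 + 27*s - 15)/(2*s^3 + s^2 - 7*s - 6)
Step 4. reduce the feedback loop with forward [P1/(1+P1*P2)] and return ((P3*P4*P5)+P6) = (-8*s^4 - 10*s^3 + 25*s^2 + 45*s + 18)/(8*s^5 + 10*s^4 - 15*s^3 + 74*s^2 + 52*s - 3)
That last expression is T(s), already simplified. Scaling its denominator by 1/8 (the reciprocal of the leading coefficient) yields the monic denominator.

Final answer: s^5 + 5*s^4/4 - 15*s^3/8 + 37*s^2/4 + 13*s/2 - 3/8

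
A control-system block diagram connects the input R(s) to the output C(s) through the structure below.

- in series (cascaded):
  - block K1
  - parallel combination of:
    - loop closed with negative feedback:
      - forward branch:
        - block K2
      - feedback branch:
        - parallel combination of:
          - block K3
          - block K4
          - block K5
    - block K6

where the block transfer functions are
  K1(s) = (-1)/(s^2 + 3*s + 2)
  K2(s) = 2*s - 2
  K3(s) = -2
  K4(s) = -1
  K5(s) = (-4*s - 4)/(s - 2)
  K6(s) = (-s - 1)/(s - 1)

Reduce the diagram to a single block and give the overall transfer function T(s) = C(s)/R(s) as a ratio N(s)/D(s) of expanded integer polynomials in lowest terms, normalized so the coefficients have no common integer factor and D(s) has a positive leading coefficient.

Step 1 - reduce the parallel group K3, K4, K5 gives (2 - 7*s)/(s - 2)
Step 2 - reduce the feedback loop with forward K2 and return (K3+K4+K5) gives (-2*s^2 + 6*s - 4)/(14*s^2 - 19*s + 6)
Step 3 - combine [K2/(1+K2*(K3+K4+K5))], K6 in parallel gives (-16*s^3 + 13*s^2 + 3*s - 2)/(14*s^3 - 33*s^2 + 25*s - 6)
Step 4 - cascade K1, ([K2/(1+K2*(K3+K4+K5))]+K6); the result is T(s) itself (integer coefficients, no common factor, positive leading denominator coefficient)

Hence the answer: (16*s^3 - 13*s^2 - 3*s + 2)/(14*s^5 + 9*s^4 - 46*s^3 + 3*s^2 + 32*s - 12)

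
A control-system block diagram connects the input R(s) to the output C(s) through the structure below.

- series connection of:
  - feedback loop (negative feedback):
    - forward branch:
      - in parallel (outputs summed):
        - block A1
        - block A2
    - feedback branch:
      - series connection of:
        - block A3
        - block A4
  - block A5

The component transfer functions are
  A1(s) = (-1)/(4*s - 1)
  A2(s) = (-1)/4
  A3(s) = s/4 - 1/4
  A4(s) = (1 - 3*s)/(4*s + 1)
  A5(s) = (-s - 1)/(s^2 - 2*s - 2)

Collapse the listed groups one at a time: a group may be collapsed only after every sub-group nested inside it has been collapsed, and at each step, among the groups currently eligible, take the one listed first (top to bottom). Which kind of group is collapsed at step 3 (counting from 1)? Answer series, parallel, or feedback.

Reducing step by step:

[1] reduce the parallel group A1, A2
[2] combine A3, A4 in series
[3] collapse the loop ((A1+A2) forward, (A3*A4) return)
[4] cascade [(A1+A2)/(1+(A1+A2)*(A3*A4))], A5
So the answer for step 3 is feedback.

Answer: feedback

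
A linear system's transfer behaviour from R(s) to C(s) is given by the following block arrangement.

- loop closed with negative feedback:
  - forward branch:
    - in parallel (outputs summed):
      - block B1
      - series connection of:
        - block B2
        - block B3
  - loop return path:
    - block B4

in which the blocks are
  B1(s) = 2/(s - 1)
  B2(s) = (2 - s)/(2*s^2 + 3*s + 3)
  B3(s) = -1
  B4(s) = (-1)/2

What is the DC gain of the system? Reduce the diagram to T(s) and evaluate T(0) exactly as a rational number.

Step 1 - series reduction of B2, B3: (s - 2)/(2*s^2 + 3*s + 3)
Step 2 - parallel reduction of B1, (B2*B3): (5*s^2 + 3*s + 8)/(2*s^3 + s^2 - 3)
Step 3 - reduce the feedback loop with forward (B1+(B2*B3)) and return B4: (10*s^2 + 6*s + 16)/(4*s^3 - 3*s^2 - 3*s - 14)
Step 3 gives the overall T(s). Then T(0) = 16/(-14) = -8/7.

Hence the answer: -8/7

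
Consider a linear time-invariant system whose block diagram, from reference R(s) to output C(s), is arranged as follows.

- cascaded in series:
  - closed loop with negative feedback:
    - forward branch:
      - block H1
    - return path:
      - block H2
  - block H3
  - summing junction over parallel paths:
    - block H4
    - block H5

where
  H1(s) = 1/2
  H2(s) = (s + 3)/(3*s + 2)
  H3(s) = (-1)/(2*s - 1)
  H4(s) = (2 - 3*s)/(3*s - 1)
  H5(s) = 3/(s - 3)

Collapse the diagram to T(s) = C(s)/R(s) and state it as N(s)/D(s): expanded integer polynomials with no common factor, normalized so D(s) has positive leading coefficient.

First reduce the diagram to T(s).

Step 1. apply the feedback formula to H1, H2; result (3*s + 2)/(7*s + 7)
Step 2. add H4, H5 (parallel); result (-3*s^2 + 20*s - 9)/(3*s^2 - 10*s + 3)
Step 3. reduce the series chain [H1/(1+H1*H2)], H3, (H4+H5); the result is T(s) itself (integer coefficients, no common factor, positive leading denominator coefficient)

Answer: (9*s^3 - 54*s^2 - 13*s + 18)/(42*s^4 - 119*s^3 - 49*s^2 + 91*s - 21)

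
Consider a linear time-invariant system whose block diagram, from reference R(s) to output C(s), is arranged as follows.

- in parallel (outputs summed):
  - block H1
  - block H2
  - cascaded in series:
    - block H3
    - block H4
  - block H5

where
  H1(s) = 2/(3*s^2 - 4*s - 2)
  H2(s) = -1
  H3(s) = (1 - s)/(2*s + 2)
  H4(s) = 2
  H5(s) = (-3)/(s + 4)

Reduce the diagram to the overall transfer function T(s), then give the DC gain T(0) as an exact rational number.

Step 1: multiply H3, H4 (series), giving (1 - s)/(s + 1)
Step 2: add H1, H2, (H3*H4), H5 (parallel), giving (-6*s^4 - 25*s^3 + 41*s^2 + 44*s + 14)/(3*s^4 + 11*s^3 - 10*s^2 - 26*s - 8)
Evaluating the step-2 result (the overall T(s)) at s = 0 gives T(0) = 14/(-8) = -7/4.

Hence the answer: -7/4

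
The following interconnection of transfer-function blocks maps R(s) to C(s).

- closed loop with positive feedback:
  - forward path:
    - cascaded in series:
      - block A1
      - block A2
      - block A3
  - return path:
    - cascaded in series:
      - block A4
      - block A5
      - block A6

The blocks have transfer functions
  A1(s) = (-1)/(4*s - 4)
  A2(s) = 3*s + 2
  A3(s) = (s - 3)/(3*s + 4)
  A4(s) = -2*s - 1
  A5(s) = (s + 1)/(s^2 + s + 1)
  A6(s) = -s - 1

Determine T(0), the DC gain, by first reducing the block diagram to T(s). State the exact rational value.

First reduce the diagram to T(s).

(1) series reduction of A1, A2, A3 gives (-3*s^2 + 7*s + 6)/(12*s^2 + 4*s - 16)
(2) combine A4, A5, A6 in series gives (2*s^3 + 5*s^2 + 4*s + 1)/(s^2 + s + 1)
(3) apply the feedback formula to (A1*A2*A3), (A4*A5*A6) gives (-3*s^4 + 4*s^3 + 10*s^2 + 13*s + 6)/(6*s^5 + 13*s^4 - 19*s^3 - 55*s^2 - 43*s - 22)
The step-3 result is T(s). Setting s = 0: T(0) = 6/(-22) = -3/11.

Answer: -3/11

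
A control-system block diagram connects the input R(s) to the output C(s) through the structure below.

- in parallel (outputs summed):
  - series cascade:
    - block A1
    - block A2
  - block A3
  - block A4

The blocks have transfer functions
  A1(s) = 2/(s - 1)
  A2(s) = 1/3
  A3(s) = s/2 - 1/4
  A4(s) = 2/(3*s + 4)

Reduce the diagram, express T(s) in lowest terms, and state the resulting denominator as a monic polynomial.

1. multiply A1, A2 (series) -> 2/(3*s - 3)
2. combine (A1*A2), A3, A4 in parallel -> (18*s^3 - 3*s^2 + 21*s + 20)/(36*s^2 + 12*s - 48)
Step 2 gives the fully reduced T(s), with no common factor left to cancel. The denominator's leading coefficient is 36, so divide each of its coefficients by 36 to get the monic form.

Therefore the answer is s^2 + s/3 - 4/3.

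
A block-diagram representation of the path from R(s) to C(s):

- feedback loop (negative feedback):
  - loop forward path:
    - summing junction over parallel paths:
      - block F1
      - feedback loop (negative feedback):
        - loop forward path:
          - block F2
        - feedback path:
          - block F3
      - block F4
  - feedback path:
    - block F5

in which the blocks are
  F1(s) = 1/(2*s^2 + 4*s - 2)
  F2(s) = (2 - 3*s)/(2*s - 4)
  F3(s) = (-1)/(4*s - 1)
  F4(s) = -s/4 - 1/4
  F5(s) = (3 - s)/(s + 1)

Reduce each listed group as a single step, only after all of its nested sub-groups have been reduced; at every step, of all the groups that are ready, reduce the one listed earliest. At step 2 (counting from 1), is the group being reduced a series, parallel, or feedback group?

(1) feedback reduction of F2, F3
(2) reduce the parallel group F1, [F2/(1+F2*F3)], F4
(3) apply the feedback formula to (F1+[F2/(1+F2*F3)]+F4), F5
At step 2 the group reduced is parallel.

Therefore the answer is parallel.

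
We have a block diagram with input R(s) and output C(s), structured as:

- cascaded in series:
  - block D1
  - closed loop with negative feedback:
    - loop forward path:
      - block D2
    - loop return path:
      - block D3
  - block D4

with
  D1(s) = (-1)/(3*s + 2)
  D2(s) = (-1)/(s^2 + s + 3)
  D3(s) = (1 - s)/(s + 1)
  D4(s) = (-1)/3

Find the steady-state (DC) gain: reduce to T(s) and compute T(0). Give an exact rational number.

1. close the feedback loop around D2, D3: (-s - 1)/(s^3 + 2*s^2 + 5*s + 2)
2. multiply D1, [D2/(1+D2*D3)], D4 (series): (-s - 1)/(9*s^4 + 24*s^3 + 57*s^2 + 48*s + 12)
Evaluating the step-2 result (the overall T(s)) at s = 0 gives T(0) = -1/12.

Final answer: -1/12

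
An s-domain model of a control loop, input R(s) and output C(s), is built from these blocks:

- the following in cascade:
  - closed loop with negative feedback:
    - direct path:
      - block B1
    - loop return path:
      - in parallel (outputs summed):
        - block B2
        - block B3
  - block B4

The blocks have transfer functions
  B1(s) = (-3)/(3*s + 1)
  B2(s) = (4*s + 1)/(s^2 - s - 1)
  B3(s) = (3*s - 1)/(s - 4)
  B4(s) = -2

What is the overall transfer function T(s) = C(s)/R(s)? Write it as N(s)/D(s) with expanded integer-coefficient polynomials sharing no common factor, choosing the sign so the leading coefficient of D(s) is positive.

Reducing step by step:

[1] sum the parallel branches B2, B3 -> (3*s^3 - 17*s - 3)/(s^3 - 5*s^2 + 3*s + 4)
[2] feedback reduction of B1, (B2+B3) -> (-3*s^3 + 15*s^2 - 9*s - 12)/(3*s^4 - 23*s^3 + 4*s^2 + 66*s + 13)
[3] cascade [B1/(1+B1*(B2+B3))], B4 - this is the overall T(s), already in the required normalized form

Answer: (6*s^3 - 30*s^2 + 18*s + 24)/(3*s^4 - 23*s^3 + 4*s^2 + 66*s + 13)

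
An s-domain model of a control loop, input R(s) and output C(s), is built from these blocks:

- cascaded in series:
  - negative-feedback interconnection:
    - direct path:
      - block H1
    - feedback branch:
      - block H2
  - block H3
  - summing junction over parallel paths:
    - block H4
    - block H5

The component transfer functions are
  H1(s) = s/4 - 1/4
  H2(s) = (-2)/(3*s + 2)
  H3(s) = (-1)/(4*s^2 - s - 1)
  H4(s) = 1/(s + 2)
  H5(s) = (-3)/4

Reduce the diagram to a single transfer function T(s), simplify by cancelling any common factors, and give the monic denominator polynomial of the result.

Answer: s^4 + 11*s^3/4 + s^2 - 5*s/4 - 1/2

Working:
Step 1. close the feedback loop around H1, H2, giving (3*s^2 - s - 2)/(10*s + 10)
Step 2. add H4, H5 (parallel), giving (-3*s - 2)/(4*s + 8)
Step 3. series reduction of [H1/(1+H1*H2)], H3, (H4+H5), giving (9*s^3 + 3*s^2 - 8*s - 4)/(160*s^4 + 440*s^3 + 160*s^2 - 200*s - 80)
T(s) is the step-3 result (common factors already cancelled). Leading coefficient of the denominator: 160. Divide through by 160 for the monic polynomial.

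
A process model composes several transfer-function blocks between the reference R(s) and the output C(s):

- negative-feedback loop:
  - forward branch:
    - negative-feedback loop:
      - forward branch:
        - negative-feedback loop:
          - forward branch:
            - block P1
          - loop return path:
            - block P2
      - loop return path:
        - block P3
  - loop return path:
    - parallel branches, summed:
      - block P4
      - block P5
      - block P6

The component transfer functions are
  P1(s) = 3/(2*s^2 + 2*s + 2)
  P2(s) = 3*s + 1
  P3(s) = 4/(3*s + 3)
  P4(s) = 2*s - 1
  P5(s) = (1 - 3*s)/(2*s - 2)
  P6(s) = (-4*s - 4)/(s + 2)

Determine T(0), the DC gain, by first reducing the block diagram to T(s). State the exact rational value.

First reduce the diagram to T(s).

1. apply the feedback formula to P1, P2 = 3/(2*s^2 + 11*s + 5)
2. reduce the feedback loop with forward [P1/(1+P1*P2)] and return P3 = (3*s + 3)/(2*s^3 + 13*s^2 + 16*s + 9)
3. reduce the parallel group P4, P5, P6 = (4*s^3 - 9*s^2 - 15*s + 14)/(2*s^2 + 2*s - 4)
4. feedback reduction of [[P1/(1+P1*P2)]/(1+[P1/(1+P1*P2)]*P3)], (P4+P5+P6) = (6*s^3 + 12*s^2 - 6*s - 12)/(4*s^5 + 42*s^4 + 35*s^3 - 74*s^2 - 49*s + 6)
Evaluating the step-4 result (the overall T(s)) at s = 0 gives T(0) = -12/6 = -2.

Answer: -2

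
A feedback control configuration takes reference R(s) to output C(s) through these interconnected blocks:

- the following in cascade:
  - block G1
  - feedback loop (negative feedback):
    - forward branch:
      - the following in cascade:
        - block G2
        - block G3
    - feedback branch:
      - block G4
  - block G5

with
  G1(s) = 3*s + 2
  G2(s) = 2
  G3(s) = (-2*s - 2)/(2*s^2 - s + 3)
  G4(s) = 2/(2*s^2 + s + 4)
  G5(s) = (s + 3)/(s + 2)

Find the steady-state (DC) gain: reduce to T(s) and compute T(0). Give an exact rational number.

[1] cascade G2, G3 = (-4*s - 4)/(2*s^2 - s + 3)
[2] apply the feedback formula to (G2*G3), G4 = (-8*s^3 - 12*s^2 - 20*s - 16)/(4*s^4 + 13*s^2 - 9*s + 4)
[3] cascade G1, [(G2*G3)/(1+(G2*G3)*G4)], G5 = (-24*s^5 - 124*s^4 - 240*s^3 - 340*s^2 - 296*s - 96)/(4*s^5 + 8*s^4 + 13*s^3 + 17*s^2 - 14*s + 8)
Step 3 gives the overall T(s). Then T(0) = -96/8 = -12.

Hence the answer: -12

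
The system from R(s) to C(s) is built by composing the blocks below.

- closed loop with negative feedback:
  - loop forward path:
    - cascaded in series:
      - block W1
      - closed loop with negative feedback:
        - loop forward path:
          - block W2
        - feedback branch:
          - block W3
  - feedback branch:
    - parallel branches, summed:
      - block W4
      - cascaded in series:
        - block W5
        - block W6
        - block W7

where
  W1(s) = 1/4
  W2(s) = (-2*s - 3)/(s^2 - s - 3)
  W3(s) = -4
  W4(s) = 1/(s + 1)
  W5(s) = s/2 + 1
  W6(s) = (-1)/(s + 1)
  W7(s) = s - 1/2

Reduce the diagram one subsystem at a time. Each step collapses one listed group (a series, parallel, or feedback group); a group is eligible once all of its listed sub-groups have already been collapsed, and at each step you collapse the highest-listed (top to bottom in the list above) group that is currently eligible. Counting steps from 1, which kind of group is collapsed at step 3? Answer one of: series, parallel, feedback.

The answer is series.

Reasoning:
Step 1. feedback reduction of W2, W3
Step 2. multiply W1, [W2/(1+W2*W3)] (series)
Step 3. cascade W5, W6, W7
Step 4. reduce the parallel group W4, (W5*W6*W7)
Step 5. close the feedback loop around (W1*[W2/(1+W2*W3)]), (W4+(W5*W6*W7))
Step 3: series.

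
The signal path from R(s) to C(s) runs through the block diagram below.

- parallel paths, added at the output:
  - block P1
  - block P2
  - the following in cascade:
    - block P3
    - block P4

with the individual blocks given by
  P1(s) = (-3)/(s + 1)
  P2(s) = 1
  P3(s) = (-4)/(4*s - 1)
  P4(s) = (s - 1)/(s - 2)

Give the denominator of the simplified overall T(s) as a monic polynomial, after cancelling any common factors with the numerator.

Step 1: series reduction of P3, P4, giving (4 - 4*s)/(4*s^2 - 9*s + 2)
Step 2: combine P1, P2, (P3*P4) in parallel, giving (4*s^3 - 21*s^2 + 20*s)/(4*s^3 - 5*s^2 - 7*s + 2)
The result of step 2 is T(s) in lowest terms. Its denominator has leading coefficient 4; dividing the denominator through by 4 makes it monic.

Answer: s^3 - 5*s^2/4 - 7*s/4 + 1/2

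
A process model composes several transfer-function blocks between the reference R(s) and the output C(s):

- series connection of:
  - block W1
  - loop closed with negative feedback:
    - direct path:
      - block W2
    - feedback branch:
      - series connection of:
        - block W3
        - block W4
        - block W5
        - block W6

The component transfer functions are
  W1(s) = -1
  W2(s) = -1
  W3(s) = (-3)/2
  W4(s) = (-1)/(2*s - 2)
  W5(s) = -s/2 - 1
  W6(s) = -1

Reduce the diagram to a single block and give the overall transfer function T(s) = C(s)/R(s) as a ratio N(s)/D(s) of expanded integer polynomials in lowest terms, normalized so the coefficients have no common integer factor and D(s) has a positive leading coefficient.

Step 1. combine W3, W4, W5, W6 in series, giving (3*s + 6)/(8*s - 8)
Step 2. feedback reduction of W2, (W3*W4*W5*W6), giving (8 - 8*s)/(5*s - 14)
Step 3. combine W1, [W2/(1+W2*(W3*W4*W5*W6))] in series: this yields T(s), and no further normalization is needed

Answer: (8*s - 8)/(5*s - 14)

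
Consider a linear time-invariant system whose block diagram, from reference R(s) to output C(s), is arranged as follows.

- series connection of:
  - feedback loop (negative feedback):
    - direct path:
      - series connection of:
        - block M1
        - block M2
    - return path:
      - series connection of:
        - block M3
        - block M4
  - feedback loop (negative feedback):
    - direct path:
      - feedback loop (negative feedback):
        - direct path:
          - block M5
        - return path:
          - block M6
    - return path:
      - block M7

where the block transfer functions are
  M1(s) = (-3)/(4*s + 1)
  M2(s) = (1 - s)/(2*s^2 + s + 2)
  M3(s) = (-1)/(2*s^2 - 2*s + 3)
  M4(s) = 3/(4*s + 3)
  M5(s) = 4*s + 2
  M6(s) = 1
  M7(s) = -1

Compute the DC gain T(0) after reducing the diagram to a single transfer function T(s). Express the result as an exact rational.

1. cascade M1, M2 = (3*s - 3)/(8*s^3 + 6*s^2 + 9*s + 2)
2. combine M3, M4 in series = (-3)/(8*s^3 - 2*s^2 + 6*s + 9)
3. apply the feedback formula to (M1*M2), (M3*M4) = (24*s^4 - 30*s^3 + 24*s^2 + 9*s - 27)/(64*s^6 + 32*s^5 + 108*s^4 + 106*s^3 + 104*s^2 + 84*s + 27)
4. reduce the feedback loop with forward M5 and return M6 = (4*s + 2)/(4*s + 3)
5. feedback reduction of [M5/(1+M5*M6)], M7 = 4*s + 2
6. reduce the series chain [(M1*M2)/(1+(M1*M2)*(M3*M4))], [[M5/(1+M5*M6)]/(1+[M5/(1+M5*M6)]*M7)] = (96*s^5 - 72*s^4 + 36*s^3 + 84*s^2 - 90*s - 54)/(64*s^6 + 32*s^5 + 108*s^4 + 106*s^3 + 104*s^2 + 84*s + 27)
Evaluating the step-6 result (the overall T(s)) at s = 0 gives T(0) = -54/27 = -2.

Hence the answer: -2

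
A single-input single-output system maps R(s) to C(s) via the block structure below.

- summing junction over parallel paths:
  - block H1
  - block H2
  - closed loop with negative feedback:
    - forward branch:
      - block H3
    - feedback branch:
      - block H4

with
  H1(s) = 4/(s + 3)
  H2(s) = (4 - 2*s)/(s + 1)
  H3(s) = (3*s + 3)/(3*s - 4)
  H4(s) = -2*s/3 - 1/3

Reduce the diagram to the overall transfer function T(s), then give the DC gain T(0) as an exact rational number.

The answer is 71/15.

Reasoning:
Step 1: collapse the loop (H3 forward, H4 return), giving (-3*s - 3)/(2*s^2 + 5)
Step 2: combine H1, H2, [H3/(1+H3*H4)] in parallel, giving (-4*s^4 + s^3 + 7*s^2 - 11*s + 71)/(2*s^4 + 8*s^3 + 11*s^2 + 20*s + 15)
Step 2 gives the overall T(s). Then T(0) = 71/15.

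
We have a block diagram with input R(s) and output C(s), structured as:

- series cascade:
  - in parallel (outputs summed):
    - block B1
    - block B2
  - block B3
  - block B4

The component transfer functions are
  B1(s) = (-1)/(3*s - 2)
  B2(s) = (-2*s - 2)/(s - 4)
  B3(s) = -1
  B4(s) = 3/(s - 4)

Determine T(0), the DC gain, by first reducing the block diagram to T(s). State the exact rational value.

Step 1 - reduce the parallel group B1, B2 -> (-6*s^2 - 3*s + 8)/(3*s^2 - 14*s + 8)
Step 2 - reduce the series chain (B1+B2), B3, B4 -> (18*s^2 + 9*s - 24)/(3*s^3 - 26*s^2 + 64*s - 32)
DC gain: substitute s = 0 into T(s) from step 2: T(0) = -24/(-32) = 3/4.

Therefore the answer is 3/4.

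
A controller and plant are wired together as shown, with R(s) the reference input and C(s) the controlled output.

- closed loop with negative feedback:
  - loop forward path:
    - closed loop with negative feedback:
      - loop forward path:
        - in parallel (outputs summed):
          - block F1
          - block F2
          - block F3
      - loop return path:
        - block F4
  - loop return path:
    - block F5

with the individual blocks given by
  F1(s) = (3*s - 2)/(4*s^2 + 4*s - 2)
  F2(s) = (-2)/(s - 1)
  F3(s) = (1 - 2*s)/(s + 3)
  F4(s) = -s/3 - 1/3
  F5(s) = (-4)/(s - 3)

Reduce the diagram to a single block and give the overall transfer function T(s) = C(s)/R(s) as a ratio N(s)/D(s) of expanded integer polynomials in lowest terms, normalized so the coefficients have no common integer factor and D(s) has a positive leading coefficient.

1. parallel reduction of F1, F2, F3, giving (-8*s^4 - s^3 - 16*s^2 - 43*s + 20)/(4*s^4 + 12*s^3 - 6*s^2 - 16*s + 6)
2. feedback reduction of (F1+F2+F3), F4, giving (-24*s^4 - 3*s^3 - 48*s^2 - 129*s + 60)/(8*s^5 + 21*s^4 + 53*s^3 + 41*s^2 - 25*s - 2)
3. reduce the feedback loop with forward [(F1+F2+F3)/(1+(F1+F2+F3)*F4)] and return F5, giving the overall T(s)

Therefore the answer is (-24*s^5 + 69*s^4 - 39*s^3 + 15*s^2 + 447*s - 180)/(8*s^6 - 3*s^5 + 86*s^4 - 106*s^3 + 44*s^2 + 589*s - 234).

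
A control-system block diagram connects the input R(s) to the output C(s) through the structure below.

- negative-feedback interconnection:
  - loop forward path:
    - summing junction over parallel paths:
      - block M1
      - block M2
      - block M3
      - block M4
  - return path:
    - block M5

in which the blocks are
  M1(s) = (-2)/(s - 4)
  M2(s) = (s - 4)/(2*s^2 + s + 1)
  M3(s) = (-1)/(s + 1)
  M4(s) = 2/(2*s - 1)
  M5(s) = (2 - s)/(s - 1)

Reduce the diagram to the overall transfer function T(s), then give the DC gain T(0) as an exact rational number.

First reduce the diagram to T(s).

[1] reduce the parallel group M1, M2, M3, M4: (-6*s^4 - 17*s^3 + 15*s - 26)/(4*s^5 - 12*s^4 - 15*s^3 - 4*s^2 - s + 4)
[2] collapse the loop ((M1+M2+M3+M4) forward, M5 return): (-6*s^5 - 11*s^4 + 17*s^3 + 15*s^2 - 41*s + 26)/(4*s^6 - 10*s^5 + 2*s^4 - 23*s^3 - 12*s^2 + 61*s - 56)
Step 2 gives the overall T(s). Then T(0) = 26/(-56) = -13/28.

Answer: -13/28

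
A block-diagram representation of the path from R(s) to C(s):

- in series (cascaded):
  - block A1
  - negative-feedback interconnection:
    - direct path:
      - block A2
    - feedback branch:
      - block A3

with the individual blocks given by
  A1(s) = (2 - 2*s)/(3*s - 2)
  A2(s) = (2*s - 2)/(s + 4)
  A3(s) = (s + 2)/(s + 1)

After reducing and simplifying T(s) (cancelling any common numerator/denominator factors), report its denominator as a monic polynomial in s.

[1] apply the feedback formula to A2, A3 -> (2*s^2 - 2)/(3*s^2 + 7*s)
[2] cascade A1, [A2/(1+A2*A3)] -> (-4*s^3 + 4*s^2 + 4*s - 4)/(9*s^3 + 15*s^2 - 14*s)
T(s) is the step-2 result (common factors already cancelled). Leading coefficient of the denominator: 9. Divide through by 9 for the monic polynomial.

Therefore the answer is s^3 + 5*s^2/3 - 14*s/9.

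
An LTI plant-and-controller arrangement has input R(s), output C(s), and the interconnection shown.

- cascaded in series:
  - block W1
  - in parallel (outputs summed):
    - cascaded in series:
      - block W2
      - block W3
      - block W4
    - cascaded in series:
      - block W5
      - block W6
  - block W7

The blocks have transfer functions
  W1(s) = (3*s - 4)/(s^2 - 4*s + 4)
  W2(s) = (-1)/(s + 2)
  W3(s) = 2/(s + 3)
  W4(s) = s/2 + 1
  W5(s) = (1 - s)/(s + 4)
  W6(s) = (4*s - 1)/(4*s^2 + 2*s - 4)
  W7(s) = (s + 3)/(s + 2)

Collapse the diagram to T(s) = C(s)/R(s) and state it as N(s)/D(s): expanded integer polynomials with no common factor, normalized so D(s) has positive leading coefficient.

[1] reduce the series chain W2, W3, W4 -> (-1)/(s + 3)
[2] multiply W5, W6 (series) -> (-4*s^2 + 5*s - 1)/(4*s^3 + 18*s^2 + 4*s - 16)
[3] parallel reduction of (W2*W3*W4), (W5*W6) -> (-8*s^3 - 25*s^2 + 10*s + 13)/(4*s^4 + 30*s^3 + 58*s^2 - 4*s - 48)
[4] reduce the series chain W1, ((W2*W3*W4)+(W5*W6)), W7 - this is the overall T(s), already in the required normalized form

Hence the answer: (-24*s^4 - 43*s^3 + 130*s^2 - s - 52)/(4*s^6 + 10*s^5 - 48*s^4 - 64*s^3 + 160*s^2 + 96*s - 128)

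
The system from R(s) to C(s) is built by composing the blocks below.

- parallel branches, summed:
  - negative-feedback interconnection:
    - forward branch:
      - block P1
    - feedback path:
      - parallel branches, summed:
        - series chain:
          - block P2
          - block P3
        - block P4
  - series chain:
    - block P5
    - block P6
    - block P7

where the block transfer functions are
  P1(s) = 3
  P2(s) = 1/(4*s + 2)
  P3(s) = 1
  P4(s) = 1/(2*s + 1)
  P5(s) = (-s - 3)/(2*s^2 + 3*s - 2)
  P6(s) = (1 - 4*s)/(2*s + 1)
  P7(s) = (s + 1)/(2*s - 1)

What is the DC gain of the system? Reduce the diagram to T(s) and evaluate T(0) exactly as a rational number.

First reduce the diagram to T(s).

Step 1 - combine P2, P3 in series = 1/(4*s + 2)
Step 2 - combine (P2*P3), P4 in parallel = 3/(4*s + 2)
Step 3 - feedback reduction of P1, ((P2*P3)+P4) = (12*s + 6)/(4*s + 11)
Step 4 - reduce the series chain P5, P6, P7 = (4*s^3 + 15*s^2 + 8*s - 3)/(8*s^4 + 12*s^3 - 10*s^2 - 3*s + 2)
Step 5 - combine [P1/(1+P1*((P2*P3)+P4))], (P5*P6*P7) in parallel = (96*s^5 + 208*s^4 + 56*s^3 + 101*s^2 + 82*s - 21)/(32*s^5 + 136*s^4 + 92*s^3 - 122*s^2 - 25*s + 22)
Step 5 gives the overall T(s). Then T(0) = -21/22.

Answer: -21/22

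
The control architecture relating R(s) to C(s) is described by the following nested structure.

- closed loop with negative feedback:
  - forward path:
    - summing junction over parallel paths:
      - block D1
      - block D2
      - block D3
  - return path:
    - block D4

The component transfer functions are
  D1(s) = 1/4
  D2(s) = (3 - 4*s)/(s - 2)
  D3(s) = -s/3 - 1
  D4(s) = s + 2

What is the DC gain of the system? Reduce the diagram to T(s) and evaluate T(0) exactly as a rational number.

Answer: 9/14

Working:
(1) reduce the parallel group D1, D2, D3 = (-4*s^2 - 49*s + 54)/(12*s - 24)
(2) apply the feedback formula to (D1+D2+D3), D4 = (4*s^2 + 49*s - 54)/(4*s^3 + 57*s^2 + 32*s - 84)
Step 2 gives the overall T(s). Then T(0) = -54/(-84) = 9/14.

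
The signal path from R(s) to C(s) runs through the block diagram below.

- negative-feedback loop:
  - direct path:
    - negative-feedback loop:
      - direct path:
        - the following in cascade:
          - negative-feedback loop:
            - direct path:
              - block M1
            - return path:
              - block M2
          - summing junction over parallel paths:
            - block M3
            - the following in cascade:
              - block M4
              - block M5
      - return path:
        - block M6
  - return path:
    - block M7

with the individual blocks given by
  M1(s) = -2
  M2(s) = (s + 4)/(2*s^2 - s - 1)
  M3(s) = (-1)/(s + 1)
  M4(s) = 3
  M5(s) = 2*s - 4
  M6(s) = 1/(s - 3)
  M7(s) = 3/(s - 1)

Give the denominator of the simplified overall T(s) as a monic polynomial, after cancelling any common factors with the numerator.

Answer: s^4 - 281*s^3/94 - 127*s^2/94 + 509*s/94 + 233/94

Working:
1. apply the feedback formula to M1, M2: (-4*s^2 + 2*s + 2)/(2*s^2 - 3*s - 9)
2. combine M4, M5 in series: 6*s - 12
3. combine M3, (M4*M5) in parallel: (6*s^2 - 6*s - 13)/(s + 1)
4. cascade [M1/(1+M1*M2)], (M3+(M4*M5)): (-24*s^4 + 36*s^3 + 52*s^2 - 38*s - 26)/(2*s^3 - s^2 - 12*s - 9)
5. feedback reduction of ([M1/(1+M1*M2)]*(M3+(M4*M5))), M6: (24*s^5 - 108*s^4 + 56*s^3 + 194*s^2 - 88*s - 78)/(22*s^4 - 29*s^3 - 43*s^2 + 11*s - 1)
6. apply the feedback formula to [([M1/(1+M1*M2)]*(M3+(M4*M5)))/(1+([M1/(1+M1*M2)]*(M3+(M4*M5)))*M6)], M7: (24*s^5 - 108*s^4 + 56*s^3 + 194*s^2 - 88*s - 78)/(94*s^4 - 281*s^3 - 127*s^2 + 509*s + 233)
T(s) is the step-6 result (common factors already cancelled). Leading coefficient of the denominator: 94. Divide through by 94 for the monic polynomial.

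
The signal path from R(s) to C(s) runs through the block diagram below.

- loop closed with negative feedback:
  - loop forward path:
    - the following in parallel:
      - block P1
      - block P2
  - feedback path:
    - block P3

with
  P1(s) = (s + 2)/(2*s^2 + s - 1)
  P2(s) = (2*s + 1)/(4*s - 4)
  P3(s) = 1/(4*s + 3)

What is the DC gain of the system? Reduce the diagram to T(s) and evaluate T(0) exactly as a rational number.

First reduce the diagram to T(s).

(1) add P1, P2 (parallel) = (4*s^3 + 8*s^2 + 3*s - 9)/(8*s^3 - 4*s^2 - 8*s + 4)
(2) feedback reduction of (P1+P2), P3 = (16*s^4 + 44*s^3 + 36*s^2 - 27*s - 27)/(32*s^4 + 12*s^3 - 36*s^2 - 5*s + 3)
That last expression is T(s); at s = 0 only the constant terms survive, so T(0) = -27/3 = -9.

Answer: -9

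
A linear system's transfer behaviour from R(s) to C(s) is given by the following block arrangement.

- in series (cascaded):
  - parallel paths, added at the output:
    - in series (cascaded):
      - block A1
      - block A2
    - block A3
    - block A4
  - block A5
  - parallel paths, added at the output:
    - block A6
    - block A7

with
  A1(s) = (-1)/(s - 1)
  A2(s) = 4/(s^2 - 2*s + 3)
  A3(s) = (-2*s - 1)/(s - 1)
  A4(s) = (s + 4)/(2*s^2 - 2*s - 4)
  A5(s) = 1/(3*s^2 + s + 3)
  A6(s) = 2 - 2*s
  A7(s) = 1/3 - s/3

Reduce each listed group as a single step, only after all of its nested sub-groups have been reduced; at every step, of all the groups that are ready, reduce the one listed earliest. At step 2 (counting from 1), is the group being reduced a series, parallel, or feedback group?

Reducing step by step:

Step 1. multiply A1, A2 (series)
Step 2. sum the parallel branches (A1*A2), A3, A4
Step 3. combine A6, A7 in parallel
Step 4. reduce the series chain ((A1*A2)+A3+A4), A5, (A6+A7)
Step 2: parallel.

Answer: parallel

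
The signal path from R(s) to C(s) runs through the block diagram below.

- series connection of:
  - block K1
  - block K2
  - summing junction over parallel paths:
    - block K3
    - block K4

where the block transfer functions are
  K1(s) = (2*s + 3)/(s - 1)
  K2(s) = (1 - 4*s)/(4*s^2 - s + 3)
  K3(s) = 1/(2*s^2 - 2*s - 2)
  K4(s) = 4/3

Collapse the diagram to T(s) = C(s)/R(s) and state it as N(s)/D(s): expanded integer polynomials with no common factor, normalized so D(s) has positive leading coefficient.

[1] sum the parallel branches K3, K4 gives (8*s^2 - 8*s - 5)/(6*s^2 - 6*s - 6)
[2] series reduction of K1, K2, (K3+K4) - this is the overall T(s), already in the required normalized form

Therefore the answer is (-64*s^4 - 16*s^3 + 144*s^2 + 26*s - 15)/(24*s^5 - 54*s^4 + 30*s^3 - 12*s^2 - 6*s + 18).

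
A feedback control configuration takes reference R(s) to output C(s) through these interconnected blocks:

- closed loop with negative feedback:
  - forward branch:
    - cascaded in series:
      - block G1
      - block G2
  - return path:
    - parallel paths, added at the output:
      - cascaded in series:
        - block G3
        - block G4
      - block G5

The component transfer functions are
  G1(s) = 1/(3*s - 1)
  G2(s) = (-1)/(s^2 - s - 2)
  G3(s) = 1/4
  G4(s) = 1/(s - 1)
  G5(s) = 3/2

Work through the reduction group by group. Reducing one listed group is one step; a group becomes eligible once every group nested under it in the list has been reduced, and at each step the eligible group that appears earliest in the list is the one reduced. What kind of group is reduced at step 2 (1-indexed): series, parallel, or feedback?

Answer: series

Working:
(1) series reduction of G1, G2
(2) cascade G3, G4
(3) reduce the parallel group (G3*G4), G5
(4) collapse the loop ((G1*G2) forward, ((G3*G4)+G5) return)
The group at step 2 is a series group.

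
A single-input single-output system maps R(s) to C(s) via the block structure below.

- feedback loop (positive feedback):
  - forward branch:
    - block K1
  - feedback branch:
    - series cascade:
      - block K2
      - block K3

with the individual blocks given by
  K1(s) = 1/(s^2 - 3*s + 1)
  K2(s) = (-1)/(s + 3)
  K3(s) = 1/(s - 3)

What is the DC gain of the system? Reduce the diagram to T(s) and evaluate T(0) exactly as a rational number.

Step 1. combine K2, K3 in series, giving (-1)/(s^2 - 9)
Step 2. feedback reduction of K1, (K2*K3), giving (s^2 - 9)/(s^4 - 3*s^3 - 8*s^2 + 27*s - 8)
DC gain: substitute s = 0 into T(s) from step 2: T(0) = -9/(-8) = 9/8.

Therefore the answer is 9/8.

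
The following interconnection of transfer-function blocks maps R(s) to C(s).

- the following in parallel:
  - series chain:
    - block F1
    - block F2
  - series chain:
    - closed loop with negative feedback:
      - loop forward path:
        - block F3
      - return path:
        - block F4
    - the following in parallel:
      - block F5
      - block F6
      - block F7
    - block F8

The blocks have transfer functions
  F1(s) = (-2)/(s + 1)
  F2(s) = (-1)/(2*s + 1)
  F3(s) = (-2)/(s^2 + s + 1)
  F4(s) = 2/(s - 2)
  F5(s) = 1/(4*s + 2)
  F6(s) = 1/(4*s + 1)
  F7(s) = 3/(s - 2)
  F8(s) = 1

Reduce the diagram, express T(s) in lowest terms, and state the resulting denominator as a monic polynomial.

Step 1 - series reduction of F1, F2 -> 2/(2*s^2 + 3*s + 1)
Step 2 - close the feedback loop around F3, F4 -> (4 - 2*s)/(s^3 - s^2 - s - 6)
Step 3 - reduce the parallel group F5, F6, F7 -> (56*s^2 + 23*s)/(16*s^3 - 20*s^2 - 22*s - 4)
Step 4 - reduce the series chain [F3/(1+F3*F4)], (F5+F6+F7), F8 -> (-56*s^2 - 23*s)/(8*s^5 - 2*s^4 - 13*s^3 - 55*s^2 - 37*s - 6)
Step 5 - parallel reduction of (F1*F2), ([F3/(1+F3*F4)]*(F5+F6+F7)*F8) -> (8*s^4 - 62*s^3 - 89*s^2 - 73*s - 12)/(8*s^6 + 6*s^5 - 15*s^4 - 68*s^3 - 92*s^2 - 43*s - 6)
T(s) is the step-5 result (common factors already cancelled). Leading coefficient of the denominator: 8. Divide through by 8 for the monic polynomial.

Therefore the answer is s^6 + 3*s^5/4 - 15*s^4/8 - 17*s^3/2 - 23*s^2/2 - 43*s/8 - 3/4.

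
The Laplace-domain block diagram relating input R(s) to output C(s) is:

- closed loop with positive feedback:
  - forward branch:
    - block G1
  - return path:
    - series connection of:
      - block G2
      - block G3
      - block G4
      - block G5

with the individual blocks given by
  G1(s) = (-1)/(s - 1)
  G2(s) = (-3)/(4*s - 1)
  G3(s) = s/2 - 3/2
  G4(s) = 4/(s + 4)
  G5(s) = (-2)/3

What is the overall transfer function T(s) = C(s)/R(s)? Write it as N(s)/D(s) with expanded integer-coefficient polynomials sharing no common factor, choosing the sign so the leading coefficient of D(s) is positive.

Answer: (-4*s^2 - 15*s + 4)/(4*s^3 + 11*s^2 - 15*s - 8)

Working:
Step 1: reduce the series chain G2, G3, G4, G5, giving (4*s - 12)/(4*s^2 + 15*s - 4)
Step 2: collapse the loop (G1 forward, (G2*G3*G4*G5) return), which is the overall transfer function T(s) = C(s)/R(s) in lowest terms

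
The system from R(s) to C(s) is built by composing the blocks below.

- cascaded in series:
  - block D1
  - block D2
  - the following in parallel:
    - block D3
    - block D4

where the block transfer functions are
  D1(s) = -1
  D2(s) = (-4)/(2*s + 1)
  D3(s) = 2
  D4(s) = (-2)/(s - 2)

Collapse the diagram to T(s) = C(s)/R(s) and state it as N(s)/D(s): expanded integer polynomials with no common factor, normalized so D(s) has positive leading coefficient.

(1) add D3, D4 (parallel), giving (2*s - 6)/(s - 2)
(2) cascade D1, D2, (D3+D4), which is the overall transfer function T(s) = C(s)/R(s) in lowest terms

Final answer: (8*s - 24)/(2*s^2 - 3*s - 2)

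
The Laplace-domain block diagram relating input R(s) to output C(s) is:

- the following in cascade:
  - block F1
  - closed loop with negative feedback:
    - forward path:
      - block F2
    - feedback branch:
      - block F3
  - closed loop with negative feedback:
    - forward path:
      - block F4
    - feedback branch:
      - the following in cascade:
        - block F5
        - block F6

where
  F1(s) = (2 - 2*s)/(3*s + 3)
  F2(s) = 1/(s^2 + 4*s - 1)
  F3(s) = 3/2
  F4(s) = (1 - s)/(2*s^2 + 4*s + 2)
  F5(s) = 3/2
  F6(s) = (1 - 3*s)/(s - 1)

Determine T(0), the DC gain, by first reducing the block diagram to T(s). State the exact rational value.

[1] close the feedback loop around F2, F3: 2/(2*s^2 + 8*s + 1)
[2] combine F5, F6 in series: (3 - 9*s)/(2*s - 2)
[3] collapse the loop (F4 forward, (F5*F6) return): (2 - 2*s)/(4*s^2 + 17*s + 1)
[4] series reduction of F1, [F2/(1+F2*F3)], [F4/(1+F4*(F5*F6))]: (8*s^2 - 16*s + 8)/(24*s^5 + 222*s^4 + 624*s^3 + 501*s^2 + 78*s + 3)
Step 4 gives the overall T(s). Then T(0) = 8/3.

Therefore the answer is 8/3.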